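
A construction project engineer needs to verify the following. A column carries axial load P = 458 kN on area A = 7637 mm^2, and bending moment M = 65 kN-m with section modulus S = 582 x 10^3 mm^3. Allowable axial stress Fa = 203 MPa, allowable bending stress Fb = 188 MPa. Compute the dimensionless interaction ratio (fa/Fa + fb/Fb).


f_a = P / A = 458000.0 / 7637 = 59.9712 MPa
f_b = M / S = 65000000.0 / 582000.0 = 111.6838 MPa
Ratio = f_a / Fa + f_b / Fb
= 59.9712 / 203 + 111.6838 / 188
= 0.8895 (dimensionless)

0.8895 (dimensionless)


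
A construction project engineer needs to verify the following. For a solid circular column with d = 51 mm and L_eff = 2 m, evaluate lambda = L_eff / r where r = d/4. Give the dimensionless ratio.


Radius of gyration r = d / 4 = 51 / 4 = 12.75 mm
L_eff = 2000.0 mm
Slenderness ratio = L / r = 2000.0 / 12.75 = 156.86 (dimensionless)

156.86 (dimensionless)


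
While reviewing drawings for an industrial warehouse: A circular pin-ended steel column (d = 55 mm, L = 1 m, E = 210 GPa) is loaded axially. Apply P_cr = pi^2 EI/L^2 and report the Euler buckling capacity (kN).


I = pi * d^4 / 64 = 449180.25 mm^4
L = 1000.0 mm
P_cr = pi^2 * E * I / L^2
= 9.8696 * 210000.0 * 449180.25 / 1000.0^2
= 930978.6 N = 930.9786 kN

930.9786 kN


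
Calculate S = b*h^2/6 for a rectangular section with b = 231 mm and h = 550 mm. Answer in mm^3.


S = b * h^2 / 6
= 231 * 550^2 / 6
= 231 * 302500 / 6
= 11646250.0 mm^3

11646250.0 mm^3


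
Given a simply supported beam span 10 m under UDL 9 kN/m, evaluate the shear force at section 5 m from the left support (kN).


R_A = w * L / 2 = 9 * 10 / 2 = 45.0 kN
V(x) = R_A - w * x = 45.0 - 9 * 5
= 0.0 kN

0.0 kN


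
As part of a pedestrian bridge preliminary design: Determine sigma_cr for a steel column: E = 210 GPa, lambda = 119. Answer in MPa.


sigma_cr = pi^2 * E / lambda^2
= 9.8696 * 210000.0 / 119^2
= 9.8696 * 210000.0 / 14161
= 146.3609 MPa

146.3609 MPa


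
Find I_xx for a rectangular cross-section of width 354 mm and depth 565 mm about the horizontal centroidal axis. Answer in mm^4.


I = b * h^3 / 12
= 354 * 565^3 / 12
= 354 * 180362125 / 12
= 5320682687.5 mm^4

5320682687.5 mm^4


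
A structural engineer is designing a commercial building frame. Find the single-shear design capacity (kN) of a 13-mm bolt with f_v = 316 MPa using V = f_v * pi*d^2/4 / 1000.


A = pi * d^2 / 4 = pi * 13^2 / 4 = 132.7323 mm^2
V = f_v * A / 1000 = 316 * 132.7323 / 1000
= 41.9434 kN

41.9434 kN


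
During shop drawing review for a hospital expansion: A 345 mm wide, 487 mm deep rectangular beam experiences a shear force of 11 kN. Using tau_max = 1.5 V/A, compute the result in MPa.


A = b * h = 345 * 487 = 168015 mm^2
V = 11 kN = 11000.0 N
tau_max = 1.5 * V / A = 1.5 * 11000.0 / 168015
= 0.0982 MPa

0.0982 MPa


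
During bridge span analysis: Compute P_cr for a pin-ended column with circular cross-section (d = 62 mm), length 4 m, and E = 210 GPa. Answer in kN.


I = pi * d^4 / 64 = 725331.7 mm^4
L = 4000.0 mm
P_cr = pi^2 * E * I / L^2
= 9.8696 * 210000.0 * 725331.7 / 4000.0^2
= 93958.42 N = 93.9584 kN

93.9584 kN


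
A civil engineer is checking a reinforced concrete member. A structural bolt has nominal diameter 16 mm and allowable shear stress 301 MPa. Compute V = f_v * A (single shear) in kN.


A = pi * d^2 / 4 = pi * 16^2 / 4 = 201.0619 mm^2
V = f_v * A / 1000 = 301 * 201.0619 / 1000
= 60.5196 kN

60.5196 kN


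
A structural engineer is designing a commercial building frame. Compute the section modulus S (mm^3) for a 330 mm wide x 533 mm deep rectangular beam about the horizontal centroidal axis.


S = b * h^2 / 6
= 330 * 533^2 / 6
= 330 * 284089 / 6
= 15624895.0 mm^3

15624895.0 mm^3


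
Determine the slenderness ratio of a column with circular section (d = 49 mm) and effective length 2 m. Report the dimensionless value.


Radius of gyration r = d / 4 = 49 / 4 = 12.25 mm
L_eff = 2000.0 mm
Slenderness ratio = L / r = 2000.0 / 12.25 = 163.27 (dimensionless)

163.27 (dimensionless)


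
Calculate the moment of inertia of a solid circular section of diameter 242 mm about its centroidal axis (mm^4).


r = d / 2 = 242 / 2 = 121.0 mm
I = pi * r^4 / 4 = pi * 121.0^4 / 4
= 168357071.45 mm^4

168357071.45 mm^4


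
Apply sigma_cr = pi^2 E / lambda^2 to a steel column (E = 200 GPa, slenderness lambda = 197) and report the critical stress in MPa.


sigma_cr = pi^2 * E / lambda^2
= 9.8696 * 200000.0 / 197^2
= 9.8696 * 200000.0 / 38809
= 50.8625 MPa

50.8625 MPa


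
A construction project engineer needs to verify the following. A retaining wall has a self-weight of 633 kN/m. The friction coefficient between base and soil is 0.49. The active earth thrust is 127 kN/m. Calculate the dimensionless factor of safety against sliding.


Resisting force = mu * W = 0.49 * 633 = 310.17 kN/m
FOS = Resisting / Driving = 310.17 / 127
= 2.4423 (dimensionless)

2.4423 (dimensionless)


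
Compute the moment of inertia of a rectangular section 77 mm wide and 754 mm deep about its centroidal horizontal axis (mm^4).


I = b * h^3 / 12
= 77 * 754^3 / 12
= 77 * 428661064 / 12
= 2750575160.67 mm^4

2750575160.67 mm^4


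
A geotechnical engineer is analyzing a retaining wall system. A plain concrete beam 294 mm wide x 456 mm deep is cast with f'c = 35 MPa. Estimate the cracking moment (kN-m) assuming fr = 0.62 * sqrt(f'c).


fr = 0.62 * sqrt(35) = 0.62 * 5.9161 = 3.668 MPa
I = 294 * 456^3 / 12 = 2323060992.0 mm^4
y_t = 228.0 mm
M_cr = fr * I / y_t = 3.668 * 2323060992.0 / 228.0 N-mm
= 37.3724 kN-m

37.3724 kN-m


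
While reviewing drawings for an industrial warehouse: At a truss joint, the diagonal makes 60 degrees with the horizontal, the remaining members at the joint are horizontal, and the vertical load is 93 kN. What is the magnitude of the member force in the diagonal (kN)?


At the joint, only the diagonal has a vertical component, so vertical equilibrium gives:
F * sin(60) = 93
F = 93 / sin(60)
= 93 / 0.866025
= 107.39 kN

107.39 kN


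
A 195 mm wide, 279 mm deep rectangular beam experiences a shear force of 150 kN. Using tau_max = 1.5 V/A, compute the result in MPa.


A = b * h = 195 * 279 = 54405 mm^2
V = 150 kN = 150000.0 N
tau_max = 1.5 * V / A = 1.5 * 150000.0 / 54405
= 4.1356 MPa

4.1356 MPa


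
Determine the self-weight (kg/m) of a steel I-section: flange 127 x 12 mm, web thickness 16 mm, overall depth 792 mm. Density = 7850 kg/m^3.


A_flanges = 2 * 127 * 12 = 3048 mm^2
A_web = (792 - 2 * 12) * 16 = 12288 mm^2
A_total = 3048 + 12288 = 15336 mm^2 = 0.015336 m^2
Weight = rho * A = 7850 * 0.015336 = 120.3876 kg/m

120.3876 kg/m


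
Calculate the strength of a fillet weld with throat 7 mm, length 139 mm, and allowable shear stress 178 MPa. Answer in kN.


Strength = throat * length * allowable stress
= 7 * 139 * 178 N
= 173194 N
= 173.19 kN

173.19 kN


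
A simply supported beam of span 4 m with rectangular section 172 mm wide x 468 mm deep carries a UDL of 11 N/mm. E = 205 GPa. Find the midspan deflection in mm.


I = 172 * 468^3 / 12 = 1469212992.0 mm^4
L = 4000.0 mm, w = 11 N/mm, E = 205000.0 MPa
delta = 5 * w * L^4 / (384 * E * I)
= 5 * 11 * 4000.0^4 / (384 * 205000.0 * 1469212992.0)
= 0.1217 mm

0.1217 mm


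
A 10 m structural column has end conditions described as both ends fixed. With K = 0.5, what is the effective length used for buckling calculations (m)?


L_eff = K * L
= 0.5 * 10
= 5.0 m

5.0 m


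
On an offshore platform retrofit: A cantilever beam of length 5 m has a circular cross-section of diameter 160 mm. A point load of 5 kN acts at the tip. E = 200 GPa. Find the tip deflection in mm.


I = pi * d^4 / 64 = pi * 160^4 / 64 = 32169908.77 mm^4
L = 5000.0 mm, P = 5000.0 N, E = 200000.0 MPa
delta = P * L^3 / (3 * E * I)
= 5000.0 * 5000.0^3 / (3 * 200000.0 * 32169908.77)
= 32.3802 mm

32.3802 mm


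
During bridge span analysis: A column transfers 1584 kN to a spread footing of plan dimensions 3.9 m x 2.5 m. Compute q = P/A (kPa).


A = 3.9 * 2.5 = 9.75 m^2
q = P / A = 1584 / 9.75
= 162.4615 kPa

162.4615 kPa


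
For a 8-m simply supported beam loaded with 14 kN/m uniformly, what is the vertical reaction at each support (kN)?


Total load = w * L = 14 * 8 = 112 kN
By symmetry, each reaction R = total / 2 = 112 / 2 = 56.0 kN

56.0 kN


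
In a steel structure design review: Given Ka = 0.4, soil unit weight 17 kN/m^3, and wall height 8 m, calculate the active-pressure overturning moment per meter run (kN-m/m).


Pa = 0.5 * Ka * gamma * H^2
= 0.5 * 0.4 * 17 * 8^2
= 217.6 kN/m
Arm = H / 3 = 8 / 3 = 2.6667 m
Mo = Pa * arm = Pa * H / 3 = 217.6 * 8 / 3 = 580.2667 kN-m/m

580.2667 kN-m/m


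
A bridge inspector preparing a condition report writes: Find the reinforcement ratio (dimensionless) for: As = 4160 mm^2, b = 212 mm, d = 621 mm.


rho = As / (b * d)
= 4160 / (212 * 621)
= 4160 / 131652
= 0.031598 (dimensionless)

0.031598 (dimensionless)


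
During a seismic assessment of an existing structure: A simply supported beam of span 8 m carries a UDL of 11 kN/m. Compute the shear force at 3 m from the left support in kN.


R_A = w * L / 2 = 11 * 8 / 2 = 44.0 kN
V(x) = R_A - w * x = 44.0 - 11 * 3
= 11.0 kN

11.0 kN


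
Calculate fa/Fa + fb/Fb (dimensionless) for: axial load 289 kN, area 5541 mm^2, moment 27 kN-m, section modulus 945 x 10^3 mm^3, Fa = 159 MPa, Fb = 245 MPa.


f_a = P / A = 289000.0 / 5541 = 52.1567 MPa
f_b = M / S = 27000000.0 / 945000.0 = 28.5714 MPa
Ratio = f_a / Fa + f_b / Fb
= 52.1567 / 159 + 28.5714 / 245
= 0.4446 (dimensionless)

0.4446 (dimensionless)


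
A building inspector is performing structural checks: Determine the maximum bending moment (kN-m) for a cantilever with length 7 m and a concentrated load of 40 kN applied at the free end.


For a cantilever with a point load at the free end:
M_max = P * L = 40 * 7 = 280 kN-m

280 kN-m


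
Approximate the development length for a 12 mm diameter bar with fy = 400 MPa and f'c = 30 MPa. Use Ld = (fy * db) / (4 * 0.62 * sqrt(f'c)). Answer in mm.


Ld = (fy * db) / (4 * 0.62 * sqrt(f'c))
= (400 * 12) / (4 * 0.62 * sqrt(30))
= 4800 / 13.5835
= 353.37 mm

353.37 mm


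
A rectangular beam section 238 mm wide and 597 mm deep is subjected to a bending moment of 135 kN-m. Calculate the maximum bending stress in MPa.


I = b * h^3 / 12 = 238 * 597^3 / 12 = 4220060764.5 mm^4
y = h / 2 = 597 / 2 = 298.5 mm
M = 135 kN-m = 135000000.0 N-mm
sigma = M * y / I = 135000000.0 * 298.5 / 4220060764.5
= 9.55 MPa

9.55 MPa


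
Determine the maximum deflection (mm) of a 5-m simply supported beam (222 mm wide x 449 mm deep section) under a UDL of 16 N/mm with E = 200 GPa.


I = 222 * 449^3 / 12 = 1674598706.5 mm^4
L = 5000.0 mm, w = 16 N/mm, E = 200000.0 MPa
delta = 5 * w * L^4 / (384 * E * I)
= 5 * 16 * 5000.0^4 / (384 * 200000.0 * 1674598706.5)
= 0.3888 mm

0.3888 mm


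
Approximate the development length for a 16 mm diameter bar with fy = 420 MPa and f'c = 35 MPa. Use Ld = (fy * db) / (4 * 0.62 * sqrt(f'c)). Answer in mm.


Ld = (fy * db) / (4 * 0.62 * sqrt(f'c))
= (420 * 16) / (4 * 0.62 * sqrt(35))
= 6720 / 14.6719
= 458.02 mm

458.02 mm


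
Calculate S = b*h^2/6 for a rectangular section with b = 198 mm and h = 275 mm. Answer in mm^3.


S = b * h^2 / 6
= 198 * 275^2 / 6
= 198 * 75625 / 6
= 2495625.0 mm^3

2495625.0 mm^3


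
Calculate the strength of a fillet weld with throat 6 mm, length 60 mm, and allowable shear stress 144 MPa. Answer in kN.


Strength = throat * length * allowable stress
= 6 * 60 * 144 N
= 51840 N
= 51.84 kN

51.84 kN


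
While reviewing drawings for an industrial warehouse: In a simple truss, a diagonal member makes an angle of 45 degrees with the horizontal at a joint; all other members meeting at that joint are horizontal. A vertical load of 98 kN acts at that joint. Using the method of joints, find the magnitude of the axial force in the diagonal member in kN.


At the joint, only the diagonal has a vertical component, so vertical equilibrium gives:
F * sin(45) = 98
F = 98 / sin(45)
= 98 / 0.707107
= 138.59 kN

138.59 kN


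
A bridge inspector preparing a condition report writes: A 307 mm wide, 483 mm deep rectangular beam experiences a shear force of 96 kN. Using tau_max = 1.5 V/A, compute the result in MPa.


A = b * h = 307 * 483 = 148281 mm^2
V = 96 kN = 96000.0 N
tau_max = 1.5 * V / A = 1.5 * 96000.0 / 148281
= 0.9711 MPa

0.9711 MPa


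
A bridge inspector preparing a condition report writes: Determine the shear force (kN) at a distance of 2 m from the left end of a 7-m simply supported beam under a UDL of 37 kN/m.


R_A = w * L / 2 = 37 * 7 / 2 = 129.5 kN
V(x) = R_A - w * x = 129.5 - 37 * 2
= 55.5 kN

55.5 kN


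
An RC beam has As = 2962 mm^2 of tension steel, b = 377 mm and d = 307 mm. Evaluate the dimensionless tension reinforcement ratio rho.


rho = As / (b * d)
= 2962 / (377 * 307)
= 2962 / 115739
= 0.025592 (dimensionless)

0.025592 (dimensionless)


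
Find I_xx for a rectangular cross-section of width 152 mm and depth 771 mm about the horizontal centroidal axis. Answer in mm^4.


I = b * h^3 / 12
= 152 * 771^3 / 12
= 152 * 458314011 / 12
= 5805310806.0 mm^4

5805310806.0 mm^4


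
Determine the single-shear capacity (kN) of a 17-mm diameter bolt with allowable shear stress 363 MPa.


A = pi * d^2 / 4 = pi * 17^2 / 4 = 226.9801 mm^2
V = f_v * A / 1000 = 363 * 226.9801 / 1000
= 82.3938 kN

82.3938 kN


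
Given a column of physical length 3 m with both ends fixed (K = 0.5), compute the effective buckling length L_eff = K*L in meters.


L_eff = K * L
= 0.5 * 3
= 1.5 m

1.5 m


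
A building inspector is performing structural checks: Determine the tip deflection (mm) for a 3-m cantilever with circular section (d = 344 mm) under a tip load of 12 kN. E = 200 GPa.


I = pi * d^4 / 64 = pi * 344^4 / 64 = 687390726.76 mm^4
L = 3000.0 mm, P = 12000.0 N, E = 200000.0 MPa
delta = P * L^3 / (3 * E * I)
= 12000.0 * 3000.0^3 / (3 * 200000.0 * 687390726.76)
= 0.7856 mm

0.7856 mm


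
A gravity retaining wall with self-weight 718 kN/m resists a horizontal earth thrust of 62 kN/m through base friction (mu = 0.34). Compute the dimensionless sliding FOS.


Resisting force = mu * W = 0.34 * 718 = 244.12 kN/m
FOS = Resisting / Driving = 244.12 / 62
= 3.9374 (dimensionless)

3.9374 (dimensionless)


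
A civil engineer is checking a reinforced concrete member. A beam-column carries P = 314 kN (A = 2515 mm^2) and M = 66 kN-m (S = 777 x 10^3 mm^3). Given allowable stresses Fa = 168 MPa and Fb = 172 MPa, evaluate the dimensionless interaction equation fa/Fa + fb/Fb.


f_a = P / A = 314000.0 / 2515 = 124.8509 MPa
f_b = M / S = 66000000.0 / 777000.0 = 84.9421 MPa
Ratio = f_a / Fa + f_b / Fb
= 124.8509 / 168 + 84.9421 / 172
= 1.237 (dimensionless)

1.237 (dimensionless)


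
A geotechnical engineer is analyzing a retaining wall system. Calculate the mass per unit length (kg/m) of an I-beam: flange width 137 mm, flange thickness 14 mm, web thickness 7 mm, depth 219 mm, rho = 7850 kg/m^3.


A_flanges = 2 * 137 * 14 = 3836 mm^2
A_web = (219 - 2 * 14) * 7 = 1337 mm^2
A_total = 3836 + 1337 = 5173 mm^2 = 0.005173 m^2
Weight = rho * A = 7850 * 0.005173 = 40.608 kg/m

40.608 kg/m


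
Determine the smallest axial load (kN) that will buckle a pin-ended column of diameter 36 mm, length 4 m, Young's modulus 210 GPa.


I = pi * d^4 / 64 = 82447.96 mm^4
L = 4000.0 mm
P_cr = pi^2 * E * I / L^2
= 9.8696 * 210000.0 * 82447.96 / 4000.0^2
= 10680.19 N = 10.6802 kN

10.6802 kN


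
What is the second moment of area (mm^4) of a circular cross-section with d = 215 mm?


r = d / 2 = 215 / 2 = 107.5 mm
I = pi * r^4 / 4 = pi * 107.5^4 / 4
= 104887501.03 mm^4

104887501.03 mm^4


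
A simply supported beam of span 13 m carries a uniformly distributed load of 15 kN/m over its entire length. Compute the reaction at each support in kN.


Total load = w * L = 15 * 13 = 195 kN
By symmetry, each reaction R = total / 2 = 195 / 2 = 97.5 kN

97.5 kN


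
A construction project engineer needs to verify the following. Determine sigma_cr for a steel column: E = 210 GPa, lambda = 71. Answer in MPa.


sigma_cr = pi^2 * E / lambda^2
= 9.8696 * 210000.0 / 71^2
= 9.8696 * 210000.0 / 5041
= 411.1519 MPa

411.1519 MPa


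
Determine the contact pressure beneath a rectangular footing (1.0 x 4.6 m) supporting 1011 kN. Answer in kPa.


A = 1.0 * 4.6 = 4.6 m^2
q = P / A = 1011 / 4.6
= 219.7826 kPa

219.7826 kPa


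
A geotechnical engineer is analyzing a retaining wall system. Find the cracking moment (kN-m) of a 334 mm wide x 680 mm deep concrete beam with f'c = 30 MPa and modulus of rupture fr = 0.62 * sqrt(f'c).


fr = 0.62 * sqrt(30) = 0.62 * 5.4772 = 3.3959 MPa
I = 334 * 680^3 / 12 = 8751690666.67 mm^4
y_t = 340.0 mm
M_cr = fr * I / y_t = 3.3959 * 8751690666.67 / 340.0 N-mm
= 87.4109 kN-m

87.4109 kN-m


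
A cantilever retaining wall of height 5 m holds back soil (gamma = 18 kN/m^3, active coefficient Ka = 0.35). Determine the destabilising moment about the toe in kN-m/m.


Pa = 0.5 * Ka * gamma * H^2
= 0.5 * 0.35 * 18 * 5^2
= 78.75 kN/m
Arm = H / 3 = 5 / 3 = 1.6667 m
Mo = Pa * arm = Pa * H / 3 = 78.75 * 5 / 3 = 131.25 kN-m/m

131.25 kN-m/m


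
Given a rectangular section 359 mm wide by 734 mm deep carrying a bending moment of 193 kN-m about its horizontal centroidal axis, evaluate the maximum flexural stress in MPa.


I = b * h^3 / 12 = 359 * 734^3 / 12 = 11830453211.33 mm^4
y = h / 2 = 734 / 2 = 367.0 mm
M = 193 kN-m = 193000000.0 N-mm
sigma = M * y / I = 193000000.0 * 367.0 / 11830453211.33
= 5.99 MPa

5.99 MPa


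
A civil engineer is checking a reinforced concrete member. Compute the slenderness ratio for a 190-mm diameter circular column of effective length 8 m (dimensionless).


Radius of gyration r = d / 4 = 190 / 4 = 47.5 mm
L_eff = 8000.0 mm
Slenderness ratio = L / r = 8000.0 / 47.5 = 168.42 (dimensionless)

168.42 (dimensionless)


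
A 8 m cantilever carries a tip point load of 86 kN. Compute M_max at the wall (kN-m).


For a cantilever with a point load at the free end:
M_max = P * L = 86 * 8 = 688 kN-m

688 kN-m


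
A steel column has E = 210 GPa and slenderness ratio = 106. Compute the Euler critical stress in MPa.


sigma_cr = pi^2 * E / lambda^2
= 9.8696 * 210000.0 / 106^2
= 9.8696 * 210000.0 / 11236
= 184.4622 MPa

184.4622 MPa


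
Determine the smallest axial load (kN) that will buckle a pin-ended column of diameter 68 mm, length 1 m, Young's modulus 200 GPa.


I = pi * d^4 / 64 = 1049555.84 mm^4
L = 1000.0 mm
P_cr = pi^2 * E * I / L^2
= 9.8696 * 200000.0 * 1049555.84 / 1000.0^2
= 2071740.19 N = 2071.7402 kN

2071.7402 kN


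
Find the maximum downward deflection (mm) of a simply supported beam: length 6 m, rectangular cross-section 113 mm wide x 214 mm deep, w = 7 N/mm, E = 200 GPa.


I = 113 * 214^3 / 12 = 92286572.67 mm^4
L = 6000.0 mm, w = 7 N/mm, E = 200000.0 MPa
delta = 5 * w * L^4 / (384 * E * I)
= 5 * 7 * 6000.0^4 / (384 * 200000.0 * 92286572.67)
= 6.3999 mm

6.3999 mm


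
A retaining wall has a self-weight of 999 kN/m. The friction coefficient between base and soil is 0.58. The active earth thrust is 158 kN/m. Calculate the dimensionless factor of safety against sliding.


Resisting force = mu * W = 0.58 * 999 = 579.42 kN/m
FOS = Resisting / Driving = 579.42 / 158
= 3.6672 (dimensionless)

3.6672 (dimensionless)


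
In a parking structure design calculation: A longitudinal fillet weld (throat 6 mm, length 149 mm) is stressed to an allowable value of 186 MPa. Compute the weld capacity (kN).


Strength = throat * length * allowable stress
= 6 * 149 * 186 N
= 166284 N
= 166.28 kN

166.28 kN


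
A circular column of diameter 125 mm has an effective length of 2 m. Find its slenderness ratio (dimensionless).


Radius of gyration r = d / 4 = 125 / 4 = 31.25 mm
L_eff = 2000.0 mm
Slenderness ratio = L / r = 2000.0 / 31.25 = 64.0 (dimensionless)

64.0 (dimensionless)


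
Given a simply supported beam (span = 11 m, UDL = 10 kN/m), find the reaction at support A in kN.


Total load = w * L = 10 * 11 = 110 kN
By symmetry, each reaction R = total / 2 = 110 / 2 = 55.0 kN

55.0 kN


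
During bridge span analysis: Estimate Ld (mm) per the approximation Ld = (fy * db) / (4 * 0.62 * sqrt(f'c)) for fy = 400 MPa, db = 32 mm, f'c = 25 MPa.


Ld = (fy * db) / (4 * 0.62 * sqrt(f'c))
= (400 * 32) / (4 * 0.62 * sqrt(25))
= 12800 / 12.4
= 1032.26 mm

1032.26 mm


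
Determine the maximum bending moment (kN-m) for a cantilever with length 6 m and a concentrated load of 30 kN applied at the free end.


For a cantilever with a point load at the free end:
M_max = P * L = 30 * 6 = 180 kN-m

180 kN-m


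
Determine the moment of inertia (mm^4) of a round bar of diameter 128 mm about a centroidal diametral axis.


r = d / 2 = 128 / 2 = 64.0 mm
I = pi * r^4 / 4 = pi * 64.0^4 / 4
= 13176794.63 mm^4

13176794.63 mm^4


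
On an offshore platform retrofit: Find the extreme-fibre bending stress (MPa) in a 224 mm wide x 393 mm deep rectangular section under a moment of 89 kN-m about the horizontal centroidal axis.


I = b * h^3 / 12 = 224 * 393^3 / 12 = 1133037864.0 mm^4
y = h / 2 = 393 / 2 = 196.5 mm
M = 89 kN-m = 89000000.0 N-mm
sigma = M * y / I = 89000000.0 * 196.5 / 1133037864.0
= 15.44 MPa

15.44 MPa


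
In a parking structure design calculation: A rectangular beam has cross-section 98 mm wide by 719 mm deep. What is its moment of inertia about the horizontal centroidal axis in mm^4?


I = b * h^3 / 12
= 98 * 719^3 / 12
= 98 * 371694959 / 12
= 3035508831.83 mm^4

3035508831.83 mm^4


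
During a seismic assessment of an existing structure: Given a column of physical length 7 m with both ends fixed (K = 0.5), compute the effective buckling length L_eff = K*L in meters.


L_eff = K * L
= 0.5 * 7
= 3.5 m

3.5 m


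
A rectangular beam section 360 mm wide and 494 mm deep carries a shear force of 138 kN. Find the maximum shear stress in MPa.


A = b * h = 360 * 494 = 177840 mm^2
V = 138 kN = 138000.0 N
tau_max = 1.5 * V / A = 1.5 * 138000.0 / 177840
= 1.164 MPa

1.164 MPa


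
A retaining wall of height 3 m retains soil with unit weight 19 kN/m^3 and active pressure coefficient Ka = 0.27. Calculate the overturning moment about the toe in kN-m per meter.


Pa = 0.5 * Ka * gamma * H^2
= 0.5 * 0.27 * 19 * 3^2
= 23.085 kN/m
Arm = H / 3 = 3 / 3 = 1.0 m
Mo = Pa * arm = Pa * H / 3 = 23.085 * 3 / 3 = 23.085 kN-m/m

23.085 kN-m/m


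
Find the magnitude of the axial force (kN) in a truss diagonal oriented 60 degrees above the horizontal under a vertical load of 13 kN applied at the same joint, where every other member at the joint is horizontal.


At the joint, only the diagonal has a vertical component, so vertical equilibrium gives:
F * sin(60) = 13
F = 13 / sin(60)
= 13 / 0.866025
= 15.01 kN

15.01 kN


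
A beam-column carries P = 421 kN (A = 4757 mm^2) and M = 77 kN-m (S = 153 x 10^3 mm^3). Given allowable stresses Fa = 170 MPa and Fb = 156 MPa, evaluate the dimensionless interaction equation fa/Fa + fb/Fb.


f_a = P / A = 421000.0 / 4757 = 88.5012 MPa
f_b = M / S = 77000000.0 / 153000.0 = 503.268 MPa
Ratio = f_a / Fa + f_b / Fb
= 88.5012 / 170 + 503.268 / 156
= 3.7467 (dimensionless)

3.7467 (dimensionless)


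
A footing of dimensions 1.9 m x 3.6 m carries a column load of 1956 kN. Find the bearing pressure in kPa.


A = 1.9 * 3.6 = 6.84 m^2
q = P / A = 1956 / 6.84
= 285.9649 kPa

285.9649 kPa


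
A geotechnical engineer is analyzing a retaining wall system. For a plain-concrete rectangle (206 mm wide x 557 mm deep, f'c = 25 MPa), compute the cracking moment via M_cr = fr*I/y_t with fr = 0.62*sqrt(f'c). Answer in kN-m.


fr = 0.62 * sqrt(25) = 0.62 * 5.0 = 3.1 MPa
I = 206 * 557^3 / 12 = 2966549229.83 mm^4
y_t = 278.5 mm
M_cr = fr * I / y_t = 3.1 * 2966549229.83 / 278.5 N-mm
= 33.0208 kN-m

33.0208 kN-m


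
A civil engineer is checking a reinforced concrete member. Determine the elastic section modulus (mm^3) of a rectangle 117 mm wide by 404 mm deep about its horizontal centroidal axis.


S = b * h^2 / 6
= 117 * 404^2 / 6
= 117 * 163216 / 6
= 3182712.0 mm^3

3182712.0 mm^3


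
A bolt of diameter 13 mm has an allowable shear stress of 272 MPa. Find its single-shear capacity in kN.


A = pi * d^2 / 4 = pi * 13^2 / 4 = 132.7323 mm^2
V = f_v * A / 1000 = 272 * 132.7323 / 1000
= 36.1032 kN

36.1032 kN


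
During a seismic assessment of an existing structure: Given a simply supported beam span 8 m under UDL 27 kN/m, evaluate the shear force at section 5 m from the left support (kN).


R_A = w * L / 2 = 27 * 8 / 2 = 108.0 kN
V(x) = R_A - w * x = 108.0 - 27 * 5
= -27.0 kN

-27.0 kN


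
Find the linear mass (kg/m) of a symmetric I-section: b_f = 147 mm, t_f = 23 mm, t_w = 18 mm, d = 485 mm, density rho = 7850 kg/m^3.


A_flanges = 2 * 147 * 23 = 6762 mm^2
A_web = (485 - 2 * 23) * 18 = 7902 mm^2
A_total = 6762 + 7902 = 14664 mm^2 = 0.014664 m^2
Weight = rho * A = 7850 * 0.014664 = 115.1124 kg/m

115.1124 kg/m


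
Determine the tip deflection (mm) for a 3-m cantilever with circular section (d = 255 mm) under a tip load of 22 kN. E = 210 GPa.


I = pi * d^4 / 64 = pi * 255^4 / 64 = 207553767.2 mm^4
L = 3000.0 mm, P = 22000.0 N, E = 210000.0 MPa
delta = P * L^3 / (3 * E * I)
= 22000.0 * 3000.0^3 / (3 * 210000.0 * 207553767.2)
= 4.5427 mm

4.5427 mm


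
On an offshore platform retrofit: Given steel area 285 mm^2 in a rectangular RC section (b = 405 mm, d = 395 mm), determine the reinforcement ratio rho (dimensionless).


rho = As / (b * d)
= 285 / (405 * 395)
= 285 / 159975
= 0.001782 (dimensionless)

0.001782 (dimensionless)


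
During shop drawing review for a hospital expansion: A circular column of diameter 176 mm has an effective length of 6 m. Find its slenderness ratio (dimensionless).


Radius of gyration r = d / 4 = 176 / 4 = 44.0 mm
L_eff = 6000.0 mm
Slenderness ratio = L / r = 6000.0 / 44.0 = 136.36 (dimensionless)

136.36 (dimensionless)


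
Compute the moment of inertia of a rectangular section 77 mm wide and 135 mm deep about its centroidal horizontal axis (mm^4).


I = b * h^3 / 12
= 77 * 135^3 / 12
= 77 * 2460375 / 12
= 15787406.25 mm^4

15787406.25 mm^4


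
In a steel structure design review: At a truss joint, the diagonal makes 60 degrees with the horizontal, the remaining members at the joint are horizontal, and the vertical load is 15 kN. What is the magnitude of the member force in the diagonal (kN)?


At the joint, only the diagonal has a vertical component, so vertical equilibrium gives:
F * sin(60) = 15
F = 15 / sin(60)
= 15 / 0.866025
= 17.32 kN

17.32 kN


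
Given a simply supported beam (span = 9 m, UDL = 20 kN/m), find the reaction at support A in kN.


Total load = w * L = 20 * 9 = 180 kN
By symmetry, each reaction R = total / 2 = 180 / 2 = 90.0 kN

90.0 kN


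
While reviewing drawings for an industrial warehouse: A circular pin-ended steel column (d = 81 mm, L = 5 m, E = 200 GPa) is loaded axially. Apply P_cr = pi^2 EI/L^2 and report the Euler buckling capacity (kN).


I = pi * d^4 / 64 = 2113050.98 mm^4
L = 5000.0 mm
P_cr = pi^2 * E * I / L^2
= 9.8696 * 200000.0 * 2113050.98 / 5000.0^2
= 166839.82 N = 166.8398 kN

166.8398 kN


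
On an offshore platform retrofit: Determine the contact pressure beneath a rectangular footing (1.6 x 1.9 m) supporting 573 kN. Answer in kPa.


A = 1.6 * 1.9 = 3.04 m^2
q = P / A = 573 / 3.04
= 188.4868 kPa

188.4868 kPa


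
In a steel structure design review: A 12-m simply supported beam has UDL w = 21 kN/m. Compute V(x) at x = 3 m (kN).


R_A = w * L / 2 = 21 * 12 / 2 = 126.0 kN
V(x) = R_A - w * x = 126.0 - 21 * 3
= 63.0 kN

63.0 kN


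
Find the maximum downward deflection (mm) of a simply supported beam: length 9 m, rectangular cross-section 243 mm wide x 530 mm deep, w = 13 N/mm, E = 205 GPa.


I = 243 * 530^3 / 12 = 3014759250.0 mm^4
L = 9000.0 mm, w = 13 N/mm, E = 205000.0 MPa
delta = 5 * w * L^4 / (384 * E * I)
= 5 * 13 * 9000.0^4 / (384 * 205000.0 * 3014759250.0)
= 1.797 mm

1.797 mm


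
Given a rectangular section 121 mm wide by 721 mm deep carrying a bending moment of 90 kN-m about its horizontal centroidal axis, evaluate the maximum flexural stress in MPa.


I = b * h^3 / 12 = 121 * 721^3 / 12 = 3779287390.08 mm^4
y = h / 2 = 721 / 2 = 360.5 mm
M = 90 kN-m = 90000000.0 N-mm
sigma = M * y / I = 90000000.0 * 360.5 / 3779287390.08
= 8.58 MPa

8.58 MPa


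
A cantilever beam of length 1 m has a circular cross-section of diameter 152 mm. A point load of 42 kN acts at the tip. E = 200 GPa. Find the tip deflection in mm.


I = pi * d^4 / 64 = pi * 152^4 / 64 = 26202591.76 mm^4
L = 1000.0 mm, P = 42000.0 N, E = 200000.0 MPa
delta = P * L^3 / (3 * E * I)
= 42000.0 * 1000.0^3 / (3 * 200000.0 * 26202591.76)
= 2.6715 mm

2.6715 mm


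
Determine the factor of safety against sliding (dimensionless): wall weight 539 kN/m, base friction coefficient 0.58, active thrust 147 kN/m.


Resisting force = mu * W = 0.58 * 539 = 312.62 kN/m
FOS = Resisting / Driving = 312.62 / 147
= 2.1267 (dimensionless)

2.1267 (dimensionless)


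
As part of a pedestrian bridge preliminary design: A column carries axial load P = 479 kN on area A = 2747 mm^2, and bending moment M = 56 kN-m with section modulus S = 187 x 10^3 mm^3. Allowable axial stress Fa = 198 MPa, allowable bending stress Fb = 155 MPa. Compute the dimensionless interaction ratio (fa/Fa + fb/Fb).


f_a = P / A = 479000.0 / 2747 = 174.372 MPa
f_b = M / S = 56000000.0 / 187000.0 = 299.4652 MPa
Ratio = f_a / Fa + f_b / Fb
= 174.372 / 198 + 299.4652 / 155
= 2.8127 (dimensionless)

2.8127 (dimensionless)


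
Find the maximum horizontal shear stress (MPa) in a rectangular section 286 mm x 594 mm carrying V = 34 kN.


A = b * h = 286 * 594 = 169884 mm^2
V = 34 kN = 34000.0 N
tau_max = 1.5 * V / A = 1.5 * 34000.0 / 169884
= 0.3002 MPa

0.3002 MPa


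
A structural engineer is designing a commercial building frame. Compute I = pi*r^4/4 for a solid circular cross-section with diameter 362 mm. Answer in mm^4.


r = d / 2 = 362 / 2 = 181.0 mm
I = pi * r^4 / 4 = pi * 181.0^4 / 4
= 842954592.04 mm^4

842954592.04 mm^4


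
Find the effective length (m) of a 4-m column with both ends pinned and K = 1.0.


L_eff = K * L
= 1.0 * 4
= 4.0 m

4.0 m


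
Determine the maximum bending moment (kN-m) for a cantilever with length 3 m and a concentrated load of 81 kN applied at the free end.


For a cantilever with a point load at the free end:
M_max = P * L = 81 * 3 = 243 kN-m

243 kN-m


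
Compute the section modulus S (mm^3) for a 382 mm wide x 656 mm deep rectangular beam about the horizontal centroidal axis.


S = b * h^2 / 6
= 382 * 656^2 / 6
= 382 * 430336 / 6
= 27398058.67 mm^3

27398058.67 mm^3


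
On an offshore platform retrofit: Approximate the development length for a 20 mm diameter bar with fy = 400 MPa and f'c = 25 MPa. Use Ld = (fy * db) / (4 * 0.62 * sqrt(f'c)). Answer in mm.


Ld = (fy * db) / (4 * 0.62 * sqrt(f'c))
= (400 * 20) / (4 * 0.62 * sqrt(25))
= 8000 / 12.4
= 645.16 mm

645.16 mm


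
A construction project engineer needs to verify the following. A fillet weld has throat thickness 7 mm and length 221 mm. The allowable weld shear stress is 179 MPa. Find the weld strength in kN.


Strength = throat * length * allowable stress
= 7 * 221 * 179 N
= 276913 N
= 276.91 kN

276.91 kN


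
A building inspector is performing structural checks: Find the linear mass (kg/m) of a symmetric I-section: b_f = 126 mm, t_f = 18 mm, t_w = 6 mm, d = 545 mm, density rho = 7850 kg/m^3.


A_flanges = 2 * 126 * 18 = 4536 mm^2
A_web = (545 - 2 * 18) * 6 = 3054 mm^2
A_total = 4536 + 3054 = 7590 mm^2 = 0.007590 m^2
Weight = rho * A = 7850 * 0.007590 = 59.5815 kg/m

59.5815 kg/m


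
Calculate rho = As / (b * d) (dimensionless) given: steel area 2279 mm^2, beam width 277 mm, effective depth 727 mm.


rho = As / (b * d)
= 2279 / (277 * 727)
= 2279 / 201379
= 0.011317 (dimensionless)

0.011317 (dimensionless)


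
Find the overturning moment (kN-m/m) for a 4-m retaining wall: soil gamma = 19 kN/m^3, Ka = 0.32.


Pa = 0.5 * Ka * gamma * H^2
= 0.5 * 0.32 * 19 * 4^2
= 48.64 kN/m
Arm = H / 3 = 4 / 3 = 1.3333 m
Mo = Pa * arm = Pa * H / 3 = 48.64 * 4 / 3 = 64.8533 kN-m/m

64.8533 kN-m/m


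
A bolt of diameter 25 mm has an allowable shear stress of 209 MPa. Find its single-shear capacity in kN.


A = pi * d^2 / 4 = pi * 25^2 / 4 = 490.8739 mm^2
V = f_v * A / 1000 = 209 * 490.8739 / 1000
= 102.5926 kN

102.5926 kN


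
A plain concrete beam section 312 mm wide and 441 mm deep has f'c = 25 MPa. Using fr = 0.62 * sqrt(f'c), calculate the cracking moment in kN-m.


fr = 0.62 * sqrt(25) = 0.62 * 5.0 = 3.1 MPa
I = 312 * 441^3 / 12 = 2229919146.0 mm^4
y_t = 220.5 mm
M_cr = fr * I / y_t = 3.1 * 2229919146.0 / 220.5 N-mm
= 31.3503 kN-m

31.3503 kN-m


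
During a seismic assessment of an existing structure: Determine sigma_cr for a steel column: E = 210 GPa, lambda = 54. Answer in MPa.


sigma_cr = pi^2 * E / lambda^2
= 9.8696 * 210000.0 / 54^2
= 9.8696 * 210000.0 / 2916
= 710.774 MPa

710.774 MPa


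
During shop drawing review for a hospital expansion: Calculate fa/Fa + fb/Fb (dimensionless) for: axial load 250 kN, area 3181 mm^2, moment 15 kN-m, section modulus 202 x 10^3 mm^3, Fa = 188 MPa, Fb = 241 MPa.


f_a = P / A = 250000.0 / 3181 = 78.5916 MPa
f_b = M / S = 15000000.0 / 202000.0 = 74.2574 MPa
Ratio = f_a / Fa + f_b / Fb
= 78.5916 / 188 + 74.2574 / 241
= 0.7262 (dimensionless)

0.7262 (dimensionless)


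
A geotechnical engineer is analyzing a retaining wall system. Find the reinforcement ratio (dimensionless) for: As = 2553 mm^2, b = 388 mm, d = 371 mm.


rho = As / (b * d)
= 2553 / (388 * 371)
= 2553 / 143948
= 0.017736 (dimensionless)

0.017736 (dimensionless)


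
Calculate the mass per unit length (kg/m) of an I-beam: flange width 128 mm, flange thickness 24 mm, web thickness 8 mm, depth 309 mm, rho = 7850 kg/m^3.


A_flanges = 2 * 128 * 24 = 6144 mm^2
A_web = (309 - 2 * 24) * 8 = 2088 mm^2
A_total = 6144 + 2088 = 8232 mm^2 = 0.008232 m^2
Weight = rho * A = 7850 * 0.008232 = 64.6212 kg/m

64.6212 kg/m


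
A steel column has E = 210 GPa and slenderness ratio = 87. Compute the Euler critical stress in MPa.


sigma_cr = pi^2 * E / lambda^2
= 9.8696 * 210000.0 / 87^2
= 9.8696 * 210000.0 / 7569
= 273.8297 MPa

273.8297 MPa


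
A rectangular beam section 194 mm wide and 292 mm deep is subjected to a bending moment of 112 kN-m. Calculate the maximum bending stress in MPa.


I = b * h^3 / 12 = 194 * 292^3 / 12 = 402502922.67 mm^4
y = h / 2 = 292 / 2 = 146.0 mm
M = 112 kN-m = 112000000.0 N-mm
sigma = M * y / I = 112000000.0 * 146.0 / 402502922.67
= 40.63 MPa

40.63 MPa


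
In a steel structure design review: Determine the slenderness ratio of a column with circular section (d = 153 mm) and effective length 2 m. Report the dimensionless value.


Radius of gyration r = d / 4 = 153 / 4 = 38.25 mm
L_eff = 2000.0 mm
Slenderness ratio = L / r = 2000.0 / 38.25 = 52.29 (dimensionless)

52.29 (dimensionless)


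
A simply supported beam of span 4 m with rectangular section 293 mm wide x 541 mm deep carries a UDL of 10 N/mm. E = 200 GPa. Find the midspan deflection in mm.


I = 293 * 541^3 / 12 = 3866145279.42 mm^4
L = 4000.0 mm, w = 10 N/mm, E = 200000.0 MPa
delta = 5 * w * L^4 / (384 * E * I)
= 5 * 10 * 4000.0^4 / (384 * 200000.0 * 3866145279.42)
= 0.0431 mm

0.0431 mm


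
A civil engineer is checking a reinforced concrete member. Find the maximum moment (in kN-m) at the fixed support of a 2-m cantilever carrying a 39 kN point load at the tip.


For a cantilever with a point load at the free end:
M_max = P * L = 39 * 2 = 78 kN-m

78 kN-m


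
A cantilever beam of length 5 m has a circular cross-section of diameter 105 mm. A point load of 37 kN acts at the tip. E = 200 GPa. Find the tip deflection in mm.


I = pi * d^4 / 64 = pi * 105^4 / 64 = 5966602.35 mm^4
L = 5000.0 mm, P = 37000.0 N, E = 200000.0 MPa
delta = P * L^3 / (3 * E * I)
= 37000.0 * 5000.0^3 / (3 * 200000.0 * 5966602.35)
= 1291.9134 mm

1291.9134 mm


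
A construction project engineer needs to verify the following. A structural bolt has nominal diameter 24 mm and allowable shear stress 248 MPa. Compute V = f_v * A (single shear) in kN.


A = pi * d^2 / 4 = pi * 24^2 / 4 = 452.3893 mm^2
V = f_v * A / 1000 = 248 * 452.3893 / 1000
= 112.1926 kN

112.1926 kN


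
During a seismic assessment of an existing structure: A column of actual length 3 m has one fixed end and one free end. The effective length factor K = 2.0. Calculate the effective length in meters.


L_eff = K * L
= 2.0 * 3
= 6.0 m

6.0 m


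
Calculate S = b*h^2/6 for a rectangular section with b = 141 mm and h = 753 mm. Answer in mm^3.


S = b * h^2 / 6
= 141 * 753^2 / 6
= 141 * 567009 / 6
= 13324711.5 mm^3

13324711.5 mm^3


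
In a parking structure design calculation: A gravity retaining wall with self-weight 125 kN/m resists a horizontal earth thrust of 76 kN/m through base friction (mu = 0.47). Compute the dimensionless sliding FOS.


Resisting force = mu * W = 0.47 * 125 = 58.75 kN/m
FOS = Resisting / Driving = 58.75 / 76
= 0.773 (dimensionless)

0.773 (dimensionless)


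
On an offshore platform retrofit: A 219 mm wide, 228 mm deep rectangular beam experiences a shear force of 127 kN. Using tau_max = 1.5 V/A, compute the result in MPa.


A = b * h = 219 * 228 = 49932 mm^2
V = 127 kN = 127000.0 N
tau_max = 1.5 * V / A = 1.5 * 127000.0 / 49932
= 3.8152 MPa

3.8152 MPa


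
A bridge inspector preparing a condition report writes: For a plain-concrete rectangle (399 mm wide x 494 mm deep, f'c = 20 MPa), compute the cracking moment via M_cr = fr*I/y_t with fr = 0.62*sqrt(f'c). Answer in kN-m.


fr = 0.62 * sqrt(20) = 0.62 * 4.4721 = 2.7727 MPa
I = 399 * 494^3 / 12 = 4008413318.0 mm^4
y_t = 247.0 mm
M_cr = fr * I / y_t = 2.7727 * 4008413318.0 / 247.0 N-mm
= 44.9969 kN-m

44.9969 kN-m


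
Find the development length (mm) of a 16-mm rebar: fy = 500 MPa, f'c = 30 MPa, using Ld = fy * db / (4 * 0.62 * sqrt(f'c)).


Ld = (fy * db) / (4 * 0.62 * sqrt(f'c))
= (500 * 16) / (4 * 0.62 * sqrt(30))
= 8000 / 13.5835
= 588.95 mm

588.95 mm


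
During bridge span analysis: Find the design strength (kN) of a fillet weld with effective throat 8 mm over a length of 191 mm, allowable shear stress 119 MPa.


Strength = throat * length * allowable stress
= 8 * 191 * 119 N
= 181832 N
= 181.83 kN

181.83 kN


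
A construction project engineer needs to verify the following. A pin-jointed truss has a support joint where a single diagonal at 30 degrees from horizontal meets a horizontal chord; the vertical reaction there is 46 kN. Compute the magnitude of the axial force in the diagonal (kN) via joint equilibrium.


At the joint, only the diagonal has a vertical component, so vertical equilibrium gives:
F * sin(30) = 46
F = 46 / sin(30)
= 46 / 0.5
= 92.0 kN

92.0 kN


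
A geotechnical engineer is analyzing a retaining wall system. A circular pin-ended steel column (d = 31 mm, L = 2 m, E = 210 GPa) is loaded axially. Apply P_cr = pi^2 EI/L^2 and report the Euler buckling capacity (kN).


I = pi * d^4 / 64 = 45333.23 mm^4
L = 2000.0 mm
P_cr = pi^2 * E * I / L^2
= 9.8696 * 210000.0 * 45333.23 / 2000.0^2
= 23489.61 N = 23.4896 kN

23.4896 kN


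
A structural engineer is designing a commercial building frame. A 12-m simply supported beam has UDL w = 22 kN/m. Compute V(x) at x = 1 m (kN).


R_A = w * L / 2 = 22 * 12 / 2 = 132.0 kN
V(x) = R_A - w * x = 132.0 - 22 * 1
= 110.0 kN

110.0 kN


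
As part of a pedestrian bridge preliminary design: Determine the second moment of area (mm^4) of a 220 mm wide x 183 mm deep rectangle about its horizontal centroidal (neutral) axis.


I = b * h^3 / 12
= 220 * 183^3 / 12
= 220 * 6128487 / 12
= 112355595.0 mm^4

112355595.0 mm^4
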